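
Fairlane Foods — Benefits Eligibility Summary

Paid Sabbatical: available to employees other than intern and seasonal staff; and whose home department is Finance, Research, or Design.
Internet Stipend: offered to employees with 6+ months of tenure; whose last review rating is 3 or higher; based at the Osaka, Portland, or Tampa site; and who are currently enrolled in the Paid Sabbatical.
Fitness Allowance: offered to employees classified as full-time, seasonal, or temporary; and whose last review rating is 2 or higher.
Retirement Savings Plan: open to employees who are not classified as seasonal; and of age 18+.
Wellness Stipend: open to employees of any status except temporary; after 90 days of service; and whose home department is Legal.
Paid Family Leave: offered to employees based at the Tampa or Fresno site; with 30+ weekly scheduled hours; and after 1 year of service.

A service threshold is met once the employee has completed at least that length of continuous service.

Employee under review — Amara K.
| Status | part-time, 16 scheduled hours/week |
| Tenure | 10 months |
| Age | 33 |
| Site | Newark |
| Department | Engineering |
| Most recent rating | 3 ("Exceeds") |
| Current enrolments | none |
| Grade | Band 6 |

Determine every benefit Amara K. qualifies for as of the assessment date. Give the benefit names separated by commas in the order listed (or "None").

Retirement Savings Plan

Paid Sabbatical — status part-time ✓ (not excluded); dept Engineering ✗ → not eligible.
Internet Stipend — service 10 months ≥ 6 months ✓; rating 3 ≥ 3 ✓; site Newark ✗ (not Osaka, Portland, or Tampa) → not eligible.
Fitness Allowance — status part-time ✗ (requires full-time, seasonal, or temporary) → not eligible.
Retirement Savings Plan — status part-time ✓ (not excluded); age 33 ≥ 18 ✓ → eligible.
Wellness Stipend — status part-time ✓ (not excluded); service 10 months ≥ 90 days ✓; dept Engineering ✗ → not eligible.
Paid Family Leave — site Newark ✗ (not Tampa or Fresno) → not eligible.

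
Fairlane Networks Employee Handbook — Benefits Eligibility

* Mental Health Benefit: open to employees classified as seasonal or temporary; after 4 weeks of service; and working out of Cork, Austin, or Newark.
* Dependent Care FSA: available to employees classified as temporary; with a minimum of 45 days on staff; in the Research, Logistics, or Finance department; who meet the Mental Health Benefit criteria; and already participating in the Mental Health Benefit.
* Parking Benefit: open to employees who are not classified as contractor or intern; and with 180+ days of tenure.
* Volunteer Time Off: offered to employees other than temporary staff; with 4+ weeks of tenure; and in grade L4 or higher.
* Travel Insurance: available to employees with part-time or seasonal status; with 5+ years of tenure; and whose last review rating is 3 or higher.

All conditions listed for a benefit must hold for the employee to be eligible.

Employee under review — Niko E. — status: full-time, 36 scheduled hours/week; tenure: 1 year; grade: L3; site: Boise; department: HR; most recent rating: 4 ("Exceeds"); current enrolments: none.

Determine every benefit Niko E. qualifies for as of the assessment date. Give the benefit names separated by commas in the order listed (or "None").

Parking Benefit

Mental Health Benefit — status full-time ✗ (requires seasonal or temporary) → not eligible.
Dependent Care FSA — status full-time ✗ (requires temporary) → not eligible.
Parking Benefit — status full-time ✓ (not excluded); service 1 year ≥ 180 days ✓ → eligible.
Volunteer Time Off — status full-time ✓ (not excluded); service 1 year ≥ 4 weeks (≈28 days) ✓; grade L3 < L4 ✗ → not eligible.
Travel Insurance — status full-time ✗ (requires part-time or seasonal) → not eligible.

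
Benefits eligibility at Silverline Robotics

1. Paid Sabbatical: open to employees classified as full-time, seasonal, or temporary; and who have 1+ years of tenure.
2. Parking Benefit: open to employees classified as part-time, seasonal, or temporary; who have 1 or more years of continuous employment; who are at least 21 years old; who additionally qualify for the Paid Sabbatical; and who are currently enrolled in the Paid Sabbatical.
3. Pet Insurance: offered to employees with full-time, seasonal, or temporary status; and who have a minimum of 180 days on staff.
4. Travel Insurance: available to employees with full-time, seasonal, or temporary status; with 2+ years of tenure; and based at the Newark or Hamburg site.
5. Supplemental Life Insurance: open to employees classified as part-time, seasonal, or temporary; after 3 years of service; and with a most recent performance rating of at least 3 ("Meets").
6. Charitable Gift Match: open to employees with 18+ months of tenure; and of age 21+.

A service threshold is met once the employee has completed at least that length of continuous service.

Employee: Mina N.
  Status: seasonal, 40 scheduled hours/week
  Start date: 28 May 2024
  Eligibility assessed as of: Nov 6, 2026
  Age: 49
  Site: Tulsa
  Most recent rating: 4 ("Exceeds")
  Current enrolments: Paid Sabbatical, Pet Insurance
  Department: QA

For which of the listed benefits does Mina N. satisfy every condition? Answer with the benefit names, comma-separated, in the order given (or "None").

Service from 28 May 2024 to Nov 6, 2026: 892 days.
Paid Sabbatical — status seasonal ✓; service 892 days ≥ 1 year (≈365 days) ✓ → eligible.
Parking Benefit — status seasonal ✓; service 892 days ≥ 1 year (≈365 days) ✓; age 49 ≥ 21 ✓; eligible for Paid Sabbatical ✓; enrolled in Paid Sabbatical ✓ → eligible.
Pet Insurance — status seasonal ✓; service 892 days ≥ 180 days ✓ → eligible.
Travel Insurance — status seasonal ✓; service 892 days ≥ 2 years (≈730 days) ✓; site Tulsa ✗ (not Newark or Hamburg) → not eligible.
Supplemental Life Insurance — status seasonal ✓; service 892 days < 3 years (≈1095 days) ✗ → not eligible.
Charitable Gift Match — service 892 days ≥ 18 months (≈540 days) ✓; age 49 ≥ 21 ✓ → eligible.

Paid Sabbatical, Parking Benefit, Pet Insurance, Charitable Gift Match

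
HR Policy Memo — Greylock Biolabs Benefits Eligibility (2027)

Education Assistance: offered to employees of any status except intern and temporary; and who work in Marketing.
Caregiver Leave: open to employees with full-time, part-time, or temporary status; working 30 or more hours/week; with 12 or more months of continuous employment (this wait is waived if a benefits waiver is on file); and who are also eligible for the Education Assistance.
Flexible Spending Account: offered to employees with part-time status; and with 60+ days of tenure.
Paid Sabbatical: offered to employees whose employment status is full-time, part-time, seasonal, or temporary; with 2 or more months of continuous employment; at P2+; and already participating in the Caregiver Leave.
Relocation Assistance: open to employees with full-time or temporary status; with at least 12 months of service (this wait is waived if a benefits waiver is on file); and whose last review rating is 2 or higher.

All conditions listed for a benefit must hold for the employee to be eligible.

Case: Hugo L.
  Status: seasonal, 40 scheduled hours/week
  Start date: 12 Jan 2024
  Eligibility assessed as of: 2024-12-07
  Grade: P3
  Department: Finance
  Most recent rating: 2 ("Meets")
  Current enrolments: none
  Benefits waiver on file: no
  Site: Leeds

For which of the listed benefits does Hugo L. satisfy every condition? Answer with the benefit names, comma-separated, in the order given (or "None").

Service from 12 Jan 2024 to 2024-12-07: 330 days.
Education Assistance — status seasonal ✓ (not excluded); dept Finance ✗ → not eligible.
Caregiver Leave — status seasonal ✗ (requires full-time, part-time, or temporary) → not eligible.
Flexible Spending Account — status seasonal ✗ (requires part-time) → not eligible.
Paid Sabbatical — status seasonal ✓; service 330 days ≥ 2 months (≈60 days) ✓; grade P3 ≥ P2 ✓; not enrolled in Caregiver Leave ✗ → not eligible.
Relocation Assistance — status seasonal ✗ (requires full-time or temporary) → not eligible.

None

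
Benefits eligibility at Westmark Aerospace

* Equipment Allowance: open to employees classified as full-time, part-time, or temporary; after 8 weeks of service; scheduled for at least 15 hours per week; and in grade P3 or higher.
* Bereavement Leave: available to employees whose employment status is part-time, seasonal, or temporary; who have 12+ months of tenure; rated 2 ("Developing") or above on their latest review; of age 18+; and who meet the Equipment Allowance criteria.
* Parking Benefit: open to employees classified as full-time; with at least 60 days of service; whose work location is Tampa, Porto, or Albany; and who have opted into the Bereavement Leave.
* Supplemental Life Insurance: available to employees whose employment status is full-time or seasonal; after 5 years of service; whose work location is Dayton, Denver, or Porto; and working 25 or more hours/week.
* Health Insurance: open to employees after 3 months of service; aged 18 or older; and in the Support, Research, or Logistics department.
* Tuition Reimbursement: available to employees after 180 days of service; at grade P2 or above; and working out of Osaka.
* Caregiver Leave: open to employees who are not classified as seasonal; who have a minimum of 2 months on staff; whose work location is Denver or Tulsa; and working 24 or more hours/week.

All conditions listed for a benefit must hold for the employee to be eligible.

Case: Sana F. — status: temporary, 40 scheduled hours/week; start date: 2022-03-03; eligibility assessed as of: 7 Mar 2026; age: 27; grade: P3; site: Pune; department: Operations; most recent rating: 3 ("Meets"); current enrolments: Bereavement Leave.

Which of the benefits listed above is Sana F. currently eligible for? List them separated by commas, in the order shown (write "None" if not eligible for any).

Equipment Allowance, Bereavement Leave

Service from 2022-03-03 to 7 Mar 2026: 1465 days.
Equipment Allowance — status temporary ✓; service 1465 days ≥ 8 weeks (≈56 days) ✓; 40 hrs/wk ≥ 15 ✓; grade P3 ≥ P3 ✓ → eligible.
Bereavement Leave — status temporary ✓; service 1465 days ≥ 12 months (≈360 days) ✓; rating 3 ≥ 2 ✓; age 27 ≥ 18 ✓; eligible for Equipment Allowance ✓ → eligible.
Parking Benefit — status temporary ✗ (requires full-time) → not eligible.
Supplemental Life Insurance — status temporary ✗ (requires full-time or seasonal) → not eligible.
Health Insurance — service 1465 days ≥ 3 months (≈90 days) ✓; age 27 ≥ 18 ✓; dept Operations ✗ → not eligible.
Tuition Reimbursement — service 1465 days ≥ 180 days ✓; grade P3 ≥ P2 ✓; site Pune ✗ (not Osaka) → not eligible.
Caregiver Leave — status temporary ✓ (not excluded); service 1465 days ≥ 2 months (≈60 days) ✓; site Pune ✗ (not Denver or Tulsa) → not eligible.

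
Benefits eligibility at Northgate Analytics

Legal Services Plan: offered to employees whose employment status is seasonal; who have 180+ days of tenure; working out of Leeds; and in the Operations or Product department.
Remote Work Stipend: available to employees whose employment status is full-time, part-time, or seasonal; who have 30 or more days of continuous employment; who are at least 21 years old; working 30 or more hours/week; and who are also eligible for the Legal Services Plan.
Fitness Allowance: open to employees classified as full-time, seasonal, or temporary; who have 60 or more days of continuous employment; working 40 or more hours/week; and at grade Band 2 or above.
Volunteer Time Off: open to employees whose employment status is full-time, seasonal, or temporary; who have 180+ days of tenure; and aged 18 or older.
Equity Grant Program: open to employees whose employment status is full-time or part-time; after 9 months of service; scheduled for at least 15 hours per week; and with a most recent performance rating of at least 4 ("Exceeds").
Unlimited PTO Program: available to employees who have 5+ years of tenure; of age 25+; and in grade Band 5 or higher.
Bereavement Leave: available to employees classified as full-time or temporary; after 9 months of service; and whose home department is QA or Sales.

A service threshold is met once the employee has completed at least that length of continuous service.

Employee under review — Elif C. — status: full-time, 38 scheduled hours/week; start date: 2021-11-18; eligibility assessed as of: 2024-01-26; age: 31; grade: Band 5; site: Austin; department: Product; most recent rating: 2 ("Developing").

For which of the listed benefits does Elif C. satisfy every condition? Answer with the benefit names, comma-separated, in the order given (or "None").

Service from 2021-11-18 to 2024-01-26: 799 days.
Legal Services Plan — status full-time ✗ (requires seasonal) → not eligible.
Remote Work Stipend — status full-time ✓; service 799 days ≥ 30 days ✓; age 31 ≥ 21 ✓; 38 hrs/wk ≥ 30 ✓; not eligible for Legal Services Plan ✗ → not eligible.
Fitness Allowance — status full-time ✓; service 799 days ≥ 60 days ✓; 38 hrs/wk < 40 ✗ → not eligible.
Volunteer Time Off — status full-time ✓; service 799 days ≥ 180 days ✓; age 31 ≥ 18 ✓ → eligible.
Equity Grant Program — status full-time ✓; service 799 days ≥ 9 months (≈270 days) ✓; 38 hrs/wk ≥ 15 ✓; rating 2 < 4 ✗ → not eligible.
Unlimited PTO Program — service 799 days < 5 years (≈1825 days) ✗ → not eligible.
Bereavement Leave — status full-time ✓; service 799 days ≥ 9 months (≈270 days) ✓; dept Product ✗ → not eligible.

Volunteer Time Off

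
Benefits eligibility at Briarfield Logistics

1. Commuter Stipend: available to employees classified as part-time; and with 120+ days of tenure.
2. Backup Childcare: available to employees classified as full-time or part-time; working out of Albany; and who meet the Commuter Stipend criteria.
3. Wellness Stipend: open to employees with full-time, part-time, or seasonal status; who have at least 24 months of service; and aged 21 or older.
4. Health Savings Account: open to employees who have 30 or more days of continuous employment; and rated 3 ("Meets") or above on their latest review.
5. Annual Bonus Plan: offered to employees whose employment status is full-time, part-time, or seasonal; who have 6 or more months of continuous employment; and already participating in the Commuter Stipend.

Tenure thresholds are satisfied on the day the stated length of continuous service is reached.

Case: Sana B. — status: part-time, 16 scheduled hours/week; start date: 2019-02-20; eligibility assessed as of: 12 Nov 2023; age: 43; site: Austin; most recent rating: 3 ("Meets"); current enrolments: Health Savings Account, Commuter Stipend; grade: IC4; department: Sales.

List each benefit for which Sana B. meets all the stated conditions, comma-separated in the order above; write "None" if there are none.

Commuter Stipend, Wellness Stipend, Health Savings Account, Annual Bonus Plan

Service from 2019-02-20 to 12 Nov 2023: 1726 days.
Commuter Stipend — status part-time ✓; service 1726 days ≥ 120 days ✓ → eligible.
Backup Childcare — status part-time ✓; site Austin ✗ (not Albany) → not eligible.
Wellness Stipend — status part-time ✓; service 1726 days ≥ 24 months (≈720 days) ✓; age 43 ≥ 21 ✓ → eligible.
Health Savings Account — service 1726 days ≥ 30 days ✓; rating 3 ≥ 3 ✓ → eligible.
Annual Bonus Plan — status part-time ✓; service 1726 days ≥ 6 months (≈180 days) ✓; enrolled in Commuter Stipend ✓ → eligible.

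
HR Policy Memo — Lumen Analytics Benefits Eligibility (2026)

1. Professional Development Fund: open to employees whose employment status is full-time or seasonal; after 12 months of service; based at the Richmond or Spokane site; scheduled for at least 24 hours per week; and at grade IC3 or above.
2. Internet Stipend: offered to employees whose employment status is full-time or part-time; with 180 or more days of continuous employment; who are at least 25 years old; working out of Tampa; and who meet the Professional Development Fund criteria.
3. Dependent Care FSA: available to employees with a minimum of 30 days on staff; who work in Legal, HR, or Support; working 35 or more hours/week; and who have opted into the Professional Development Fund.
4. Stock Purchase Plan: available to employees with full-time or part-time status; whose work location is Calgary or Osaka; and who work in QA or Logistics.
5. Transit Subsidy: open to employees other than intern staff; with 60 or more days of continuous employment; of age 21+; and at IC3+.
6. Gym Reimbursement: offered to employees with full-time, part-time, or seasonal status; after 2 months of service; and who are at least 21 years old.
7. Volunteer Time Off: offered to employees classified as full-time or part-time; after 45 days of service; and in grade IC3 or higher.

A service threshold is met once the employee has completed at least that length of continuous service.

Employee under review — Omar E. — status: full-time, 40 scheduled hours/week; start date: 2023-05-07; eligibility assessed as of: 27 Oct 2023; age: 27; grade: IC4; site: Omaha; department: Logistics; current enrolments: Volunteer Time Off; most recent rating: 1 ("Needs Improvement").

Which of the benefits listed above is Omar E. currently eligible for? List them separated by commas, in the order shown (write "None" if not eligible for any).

Transit Subsidy, Gym Reimbursement, Volunteer Time Off

Service from 2023-05-07 to 27 Oct 2023: 173 days.
Professional Development Fund — status full-time ✓; service 173 days < 12 months (≈360 days) ✗ → not eligible.
Internet Stipend — status full-time ✓; service 173 days < 180 days ✗ → not eligible.
Dependent Care FSA — service 173 days ≥ 30 days ✓; dept Logistics ✗ → not eligible.
Stock Purchase Plan — status full-time ✓; site Omaha ✗ (not Calgary or Osaka) → not eligible.
Transit Subsidy — status full-time ✓ (not excluded); service 173 days ≥ 60 days ✓; age 27 ≥ 21 ✓; grade IC4 ≥ IC3 ✓ → eligible.
Gym Reimbursement — status full-time ✓; service 173 days ≥ 2 months (≈60 days) ✓; age 27 ≥ 21 ✓ → eligible.
Volunteer Time Off — status full-time ✓; service 173 days ≥ 45 days ✓; grade IC4 ≥ IC3 ✓ → eligible.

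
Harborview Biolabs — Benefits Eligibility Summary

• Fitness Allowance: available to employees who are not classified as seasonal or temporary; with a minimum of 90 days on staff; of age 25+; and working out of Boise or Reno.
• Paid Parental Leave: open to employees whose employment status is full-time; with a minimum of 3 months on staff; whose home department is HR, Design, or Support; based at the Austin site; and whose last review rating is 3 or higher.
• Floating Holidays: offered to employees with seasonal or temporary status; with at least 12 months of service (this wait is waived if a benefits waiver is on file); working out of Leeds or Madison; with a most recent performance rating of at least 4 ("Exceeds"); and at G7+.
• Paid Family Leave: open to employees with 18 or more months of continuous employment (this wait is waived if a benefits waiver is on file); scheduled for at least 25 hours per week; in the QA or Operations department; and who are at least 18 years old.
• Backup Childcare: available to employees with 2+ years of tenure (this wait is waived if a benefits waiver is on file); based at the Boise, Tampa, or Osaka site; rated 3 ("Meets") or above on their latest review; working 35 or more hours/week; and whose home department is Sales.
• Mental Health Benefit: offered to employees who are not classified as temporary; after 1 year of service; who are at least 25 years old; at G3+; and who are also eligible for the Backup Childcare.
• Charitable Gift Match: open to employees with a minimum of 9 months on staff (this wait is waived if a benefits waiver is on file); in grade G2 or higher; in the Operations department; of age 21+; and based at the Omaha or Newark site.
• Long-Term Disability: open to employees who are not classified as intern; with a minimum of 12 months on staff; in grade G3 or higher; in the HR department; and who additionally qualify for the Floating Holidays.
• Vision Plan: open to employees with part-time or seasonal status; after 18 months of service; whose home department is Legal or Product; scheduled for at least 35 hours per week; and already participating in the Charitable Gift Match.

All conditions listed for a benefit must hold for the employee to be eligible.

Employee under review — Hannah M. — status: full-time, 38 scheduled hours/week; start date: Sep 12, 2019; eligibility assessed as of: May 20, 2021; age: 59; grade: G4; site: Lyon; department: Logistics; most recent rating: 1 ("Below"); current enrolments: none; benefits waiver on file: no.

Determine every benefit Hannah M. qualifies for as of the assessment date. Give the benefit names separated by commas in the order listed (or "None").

Service from Sep 12, 2019 to May 20, 2021: 616 days.
Fitness Allowance — status full-time ✓ (not excluded); service 616 days ≥ 90 days ✓; age 59 ≥ 25 ✓; site Lyon ✗ (not Boise or Reno) → not eligible.
Paid Parental Leave — status full-time ✓; service 616 days ≥ 3 months (≈90 days) ✓; dept Logistics ✗ → not eligible.
Floating Holidays — status full-time ✗ (requires seasonal or temporary) → not eligible.
Paid Family Leave — no waiver, service 616 days ≥ 18 months (≈540 days) ✓; 38 hrs/wk ≥ 25 ✓; dept Logistics ✗ → not eligible.
Backup Childcare — no waiver, service 616 days < 2 years (≈730 days) ✗ → not eligible.
Mental Health Benefit — status full-time ✓ (not excluded); service 616 days ≥ 1 year (≈365 days) ✓; age 59 ≥ 25 ✓; grade G4 ≥ G3 ✓; not eligible for Backup Childcare ✗ → not eligible.
Charitable Gift Match — no waiver, service 616 days ≥ 9 months (≈270 days) ✓; grade G4 ≥ G2 ✓; dept Logistics ✗ → not eligible.
Long-Term Disability — status full-time ✓ (not excluded); service 616 days ≥ 12 months (≈360 days) ✓; grade G4 ≥ G3 ✓; dept Logistics ✗ → not eligible.
Vision Plan — status full-time ✗ (requires part-time or seasonal) → not eligible.

None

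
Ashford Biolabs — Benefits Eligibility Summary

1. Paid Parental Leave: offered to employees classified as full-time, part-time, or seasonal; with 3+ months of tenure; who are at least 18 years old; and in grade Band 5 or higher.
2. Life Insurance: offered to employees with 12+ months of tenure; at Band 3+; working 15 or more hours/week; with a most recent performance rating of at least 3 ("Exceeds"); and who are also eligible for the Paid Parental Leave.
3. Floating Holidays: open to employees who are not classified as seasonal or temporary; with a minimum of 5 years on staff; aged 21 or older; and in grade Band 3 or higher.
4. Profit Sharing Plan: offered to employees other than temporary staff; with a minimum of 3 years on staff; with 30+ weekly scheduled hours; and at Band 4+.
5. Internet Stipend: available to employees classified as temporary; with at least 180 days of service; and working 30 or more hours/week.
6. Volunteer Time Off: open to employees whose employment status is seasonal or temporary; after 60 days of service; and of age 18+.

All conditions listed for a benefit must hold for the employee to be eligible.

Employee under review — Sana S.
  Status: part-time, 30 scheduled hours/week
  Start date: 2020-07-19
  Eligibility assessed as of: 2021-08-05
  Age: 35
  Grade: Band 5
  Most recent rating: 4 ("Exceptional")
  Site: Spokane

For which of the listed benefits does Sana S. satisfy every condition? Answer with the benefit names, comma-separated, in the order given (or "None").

Service from 2020-07-19 to 2021-08-05: 382 days.
Paid Parental Leave — status part-time ✓; service 382 days ≥ 3 months (≈90 days) ✓; age 35 ≥ 18 ✓; grade Band 5 ≥ Band 5 ✓ → eligible.
Life Insurance — service 382 days ≥ 12 months (≈360 days) ✓; grade Band 5 ≥ Band 3 ✓; 30 hrs/wk ≥ 15 ✓; rating 4 ≥ 3 ✓; eligible for Paid Parental Leave ✓ → eligible.
Floating Holidays — status part-time ✓ (not excluded); service 382 days < 5 years (≈1825 days) ✗ → not eligible.
Profit Sharing Plan — status part-time ✓ (not excluded); service 382 days < 3 years (≈1095 days) ✗ → not eligible.
Internet Stipend — status part-time ✗ (requires temporary) → not eligible.
Volunteer Time Off — status part-time ✗ (requires seasonal or temporary) → not eligible.

Paid Parental Leave, Life Insurance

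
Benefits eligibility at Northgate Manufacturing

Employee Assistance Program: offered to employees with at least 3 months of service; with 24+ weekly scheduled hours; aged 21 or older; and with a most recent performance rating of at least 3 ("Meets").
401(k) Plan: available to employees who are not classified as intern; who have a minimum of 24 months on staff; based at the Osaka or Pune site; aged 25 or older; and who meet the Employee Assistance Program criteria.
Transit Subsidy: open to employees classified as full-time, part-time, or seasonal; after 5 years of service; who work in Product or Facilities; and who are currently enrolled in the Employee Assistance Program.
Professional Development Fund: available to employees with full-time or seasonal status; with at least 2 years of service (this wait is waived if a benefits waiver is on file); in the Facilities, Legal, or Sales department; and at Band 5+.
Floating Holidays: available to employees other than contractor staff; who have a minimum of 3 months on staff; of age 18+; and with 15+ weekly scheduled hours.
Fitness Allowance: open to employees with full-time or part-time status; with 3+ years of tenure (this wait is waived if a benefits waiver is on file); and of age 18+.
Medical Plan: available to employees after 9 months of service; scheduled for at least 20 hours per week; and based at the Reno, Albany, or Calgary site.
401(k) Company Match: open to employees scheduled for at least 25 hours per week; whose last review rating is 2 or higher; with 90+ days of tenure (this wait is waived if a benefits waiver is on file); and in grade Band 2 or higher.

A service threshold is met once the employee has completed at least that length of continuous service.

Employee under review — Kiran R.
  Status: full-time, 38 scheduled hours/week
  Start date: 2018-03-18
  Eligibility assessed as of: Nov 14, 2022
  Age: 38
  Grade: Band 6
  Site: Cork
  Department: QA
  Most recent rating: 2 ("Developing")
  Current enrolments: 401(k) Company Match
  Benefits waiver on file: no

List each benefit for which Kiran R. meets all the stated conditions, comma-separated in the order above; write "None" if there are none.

Floating Holidays, Fitness Allowance, 401(k) Company Match

Service from 2018-03-18 to Nov 14, 2022: 1702 days.
Employee Assistance Program — service 1702 days ≥ 3 months (≈90 days) ✓; 38 hrs/wk ≥ 24 ✓; age 38 ≥ 21 ✓; rating 2 < 3 ✗ → not eligible.
401(k) Plan — status full-time ✓ (not excluded); service 1702 days ≥ 24 months (≈720 days) ✓; site Cork ✗ (not Osaka or Pune) → not eligible.
Transit Subsidy — status full-time ✓; service 1702 days < 5 years (≈1825 days) ✗ → not eligible.
Professional Development Fund — status full-time ✓; no waiver, service 1702 days ≥ 2 years (≈730 days) ✓; dept QA ✗ → not eligible.
Floating Holidays — status full-time ✓ (not excluded); service 1702 days ≥ 3 months (≈90 days) ✓; age 38 ≥ 18 ✓; 38 hrs/wk ≥ 15 ✓ → eligible.
Fitness Allowance — status full-time ✓; no waiver, service 1702 days ≥ 3 years (≈1095 days) ✓; age 38 ≥ 18 ✓ → eligible.
Medical Plan — service 1702 days ≥ 9 months (≈270 days) ✓; 38 hrs/wk ≥ 20 ✓; site Cork ✗ (not Reno, Albany, or Calgary) → not eligible.
401(k) Company Match — 38 hrs/wk ≥ 25 ✓; rating 2 ≥ 2 ✓; no waiver, service 1702 days ≥ 90 days ✓; grade Band 6 ≥ Band 2 ✓ → eligible.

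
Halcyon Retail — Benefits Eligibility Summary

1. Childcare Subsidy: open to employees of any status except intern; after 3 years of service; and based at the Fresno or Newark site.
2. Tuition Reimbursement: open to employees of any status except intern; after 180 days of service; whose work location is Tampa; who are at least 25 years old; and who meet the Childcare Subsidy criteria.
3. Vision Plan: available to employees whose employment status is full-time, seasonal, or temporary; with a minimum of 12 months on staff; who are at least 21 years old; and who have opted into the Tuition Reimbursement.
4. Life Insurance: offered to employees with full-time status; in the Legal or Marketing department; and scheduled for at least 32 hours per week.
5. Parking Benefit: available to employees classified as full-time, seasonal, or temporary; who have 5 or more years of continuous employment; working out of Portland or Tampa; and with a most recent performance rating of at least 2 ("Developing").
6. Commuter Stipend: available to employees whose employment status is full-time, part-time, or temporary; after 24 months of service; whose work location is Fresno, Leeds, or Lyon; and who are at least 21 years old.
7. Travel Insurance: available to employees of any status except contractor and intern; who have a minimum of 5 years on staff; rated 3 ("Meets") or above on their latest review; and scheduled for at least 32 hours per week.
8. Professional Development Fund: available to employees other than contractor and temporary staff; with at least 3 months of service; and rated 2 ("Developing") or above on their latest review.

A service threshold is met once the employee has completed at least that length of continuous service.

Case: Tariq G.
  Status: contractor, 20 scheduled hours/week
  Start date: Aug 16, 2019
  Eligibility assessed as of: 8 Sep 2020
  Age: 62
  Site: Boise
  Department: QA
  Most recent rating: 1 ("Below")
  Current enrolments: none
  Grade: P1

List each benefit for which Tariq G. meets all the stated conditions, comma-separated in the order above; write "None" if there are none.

None

Service from Aug 16, 2019 to 8 Sep 2020: 389 days.
Childcare Subsidy — status contractor ✓ (not excluded); service 389 days < 3 years (≈1095 days) ✗ → not eligible.
Tuition Reimbursement — status contractor ✓ (not excluded); service 389 days ≥ 180 days ✓; site Boise ✗ (not Tampa) → not eligible.
Vision Plan — status contractor ✗ (requires full-time, seasonal, or temporary) → not eligible.
Life Insurance — status contractor ✗ (requires full-time) → not eligible.
Parking Benefit — status contractor ✗ (requires full-time, seasonal, or temporary) → not eligible.
Commuter Stipend — status contractor ✗ (requires full-time, part-time, or temporary) → not eligible.
Travel Insurance — status contractor ✗ (excluded) → not eligible.
Professional Development Fund — status contractor ✗ (excluded) → not eligible.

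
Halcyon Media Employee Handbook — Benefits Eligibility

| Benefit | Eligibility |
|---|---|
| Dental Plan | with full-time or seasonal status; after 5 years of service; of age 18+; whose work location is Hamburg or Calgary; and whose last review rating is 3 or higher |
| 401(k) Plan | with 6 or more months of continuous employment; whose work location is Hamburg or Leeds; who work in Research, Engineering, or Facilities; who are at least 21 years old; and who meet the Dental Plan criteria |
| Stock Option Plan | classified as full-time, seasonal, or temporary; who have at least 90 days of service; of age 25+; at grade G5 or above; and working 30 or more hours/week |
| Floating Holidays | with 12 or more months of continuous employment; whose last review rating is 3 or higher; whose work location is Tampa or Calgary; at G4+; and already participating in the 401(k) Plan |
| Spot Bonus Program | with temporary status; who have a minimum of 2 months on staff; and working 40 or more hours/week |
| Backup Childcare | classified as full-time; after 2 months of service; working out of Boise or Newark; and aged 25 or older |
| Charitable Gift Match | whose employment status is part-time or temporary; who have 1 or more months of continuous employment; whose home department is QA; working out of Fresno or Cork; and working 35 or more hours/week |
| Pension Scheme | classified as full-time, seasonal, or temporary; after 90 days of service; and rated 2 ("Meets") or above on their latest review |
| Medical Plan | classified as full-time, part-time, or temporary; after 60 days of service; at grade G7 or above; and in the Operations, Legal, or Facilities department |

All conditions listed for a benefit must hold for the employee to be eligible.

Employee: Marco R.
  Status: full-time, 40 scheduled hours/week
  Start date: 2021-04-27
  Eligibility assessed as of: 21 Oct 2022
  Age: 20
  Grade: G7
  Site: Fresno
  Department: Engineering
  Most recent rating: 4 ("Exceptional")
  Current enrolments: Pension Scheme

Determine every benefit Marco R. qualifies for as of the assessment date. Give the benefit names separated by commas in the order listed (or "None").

Pension Scheme

Service from 2021-04-27 to 21 Oct 2022: 542 days.
Dental Plan — status full-time ✓; service 542 days < 5 years (≈1825 days) ✗ → not eligible.
401(k) Plan — service 542 days ≥ 6 months (≈180 days) ✓; site Fresno ✗ (not Hamburg or Leeds) → not eligible.
Stock Option Plan — status full-time ✓; service 542 days ≥ 90 days ✓; age 20 < 25 ✗ → not eligible.
Floating Holidays — service 542 days ≥ 12 months (≈360 days) ✓; rating 4 ≥ 3 ✓; site Fresno ✗ (not Tampa or Calgary) → not eligible.
Spot Bonus Program — status full-time ✗ (requires temporary) → not eligible.
Backup Childcare — status full-time ✓; service 542 days ≥ 2 months (≈60 days) ✓; site Fresno ✗ (not Boise or Newark) → not eligible.
Charitable Gift Match — status full-time ✗ (requires part-time or temporary) → not eligible.
Pension Scheme — status full-time ✓; service 542 days ≥ 90 days ✓; rating 4 ≥ 2 ✓ → eligible.
Medical Plan — status full-time ✓; service 542 days ≥ 60 days ✓; grade G7 ≥ G7 ✓; dept Engineering ✗ → not eligible.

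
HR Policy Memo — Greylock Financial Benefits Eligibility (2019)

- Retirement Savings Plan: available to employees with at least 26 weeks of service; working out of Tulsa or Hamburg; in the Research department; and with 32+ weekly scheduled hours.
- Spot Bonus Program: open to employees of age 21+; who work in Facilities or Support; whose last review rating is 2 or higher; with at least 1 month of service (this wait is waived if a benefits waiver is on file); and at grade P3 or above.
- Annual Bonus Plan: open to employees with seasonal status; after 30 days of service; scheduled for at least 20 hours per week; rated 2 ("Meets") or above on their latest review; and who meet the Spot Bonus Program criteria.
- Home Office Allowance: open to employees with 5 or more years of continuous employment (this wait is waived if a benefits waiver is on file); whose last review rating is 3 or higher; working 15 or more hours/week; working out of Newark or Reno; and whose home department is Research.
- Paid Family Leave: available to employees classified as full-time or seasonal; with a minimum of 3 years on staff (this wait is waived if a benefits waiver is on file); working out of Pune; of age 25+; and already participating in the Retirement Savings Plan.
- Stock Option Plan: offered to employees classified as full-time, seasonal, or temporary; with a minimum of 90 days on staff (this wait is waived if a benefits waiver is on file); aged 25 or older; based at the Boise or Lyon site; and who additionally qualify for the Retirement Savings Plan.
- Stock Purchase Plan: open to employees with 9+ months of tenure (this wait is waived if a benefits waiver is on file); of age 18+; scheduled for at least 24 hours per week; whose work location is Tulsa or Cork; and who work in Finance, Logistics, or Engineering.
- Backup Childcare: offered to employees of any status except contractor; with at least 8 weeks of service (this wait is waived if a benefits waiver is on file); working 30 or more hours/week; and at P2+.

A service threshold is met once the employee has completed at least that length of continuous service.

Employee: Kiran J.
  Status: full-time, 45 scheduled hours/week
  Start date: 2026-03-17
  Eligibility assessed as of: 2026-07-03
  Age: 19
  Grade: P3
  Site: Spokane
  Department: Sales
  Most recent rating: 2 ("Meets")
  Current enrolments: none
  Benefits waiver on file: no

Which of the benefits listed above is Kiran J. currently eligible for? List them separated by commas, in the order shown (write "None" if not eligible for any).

Service from 2026-03-17 to 2026-07-03: 108 days.
Retirement Savings Plan — service 108 days < 26 weeks (≈182 days) ✗ → not eligible.
Spot Bonus Program — age 19 < 21 ✗ → not eligible.
Annual Bonus Plan — status full-time ✗ (requires seasonal) → not eligible.
Home Office Allowance — no waiver, service 108 days < 5 years (≈1825 days) ✗ → not eligible.
Paid Family Leave — status full-time ✓; no waiver, service 108 days < 3 years (≈1095 days) ✗ → not eligible.
Stock Option Plan — status full-time ✓; no waiver, service 108 days ≥ 90 days ✓; age 19 < 25 ✗ → not eligible.
Stock Purchase Plan — no waiver, service 108 days < 9 months (≈270 days) ✗ → not eligible.
Backup Childcare — status full-time ✓ (not excluded); no waiver, service 108 days ≥ 8 weeks (≈56 days) ✓; 45 hrs/wk ≥ 30 ✓; grade P3 ≥ P2 ✓ → eligible.

Backup Childcare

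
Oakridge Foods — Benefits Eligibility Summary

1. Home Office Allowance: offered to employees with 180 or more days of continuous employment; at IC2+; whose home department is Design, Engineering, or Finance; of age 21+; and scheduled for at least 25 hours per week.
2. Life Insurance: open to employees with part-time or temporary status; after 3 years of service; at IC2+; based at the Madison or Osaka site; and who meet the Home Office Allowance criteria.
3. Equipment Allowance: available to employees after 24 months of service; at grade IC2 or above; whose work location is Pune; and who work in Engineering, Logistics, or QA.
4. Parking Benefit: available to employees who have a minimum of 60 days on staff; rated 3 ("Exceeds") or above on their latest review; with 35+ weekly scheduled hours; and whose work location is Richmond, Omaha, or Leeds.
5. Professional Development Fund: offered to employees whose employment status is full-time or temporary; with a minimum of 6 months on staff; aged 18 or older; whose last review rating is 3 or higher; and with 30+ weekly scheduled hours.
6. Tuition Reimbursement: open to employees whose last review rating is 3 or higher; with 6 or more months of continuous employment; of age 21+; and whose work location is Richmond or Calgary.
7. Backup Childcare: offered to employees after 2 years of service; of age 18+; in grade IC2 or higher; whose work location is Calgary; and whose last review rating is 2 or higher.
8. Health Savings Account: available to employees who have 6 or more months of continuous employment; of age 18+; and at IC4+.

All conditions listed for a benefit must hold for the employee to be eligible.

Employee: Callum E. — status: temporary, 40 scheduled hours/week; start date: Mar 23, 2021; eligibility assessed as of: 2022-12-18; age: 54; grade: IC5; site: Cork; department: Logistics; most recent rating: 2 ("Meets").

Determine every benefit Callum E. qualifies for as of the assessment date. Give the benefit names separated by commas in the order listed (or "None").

Service from Mar 23, 2021 to 2022-12-18: 635 days.
Home Office Allowance — service 635 days ≥ 180 days ✓; grade IC5 ≥ IC2 ✓; dept Logistics ✗ → not eligible.
Life Insurance — status temporary ✓; service 635 days < 3 years (≈1095 days) ✗ → not eligible.
Equipment Allowance — service 635 days < 24 months (≈720 days) ✗ → not eligible.
Parking Benefit — service 635 days ≥ 60 days ✓; rating 2 < 3 ✗ → not eligible.
Professional Development Fund — status temporary ✓; service 635 days ≥ 6 months (≈180 days) ✓; age 54 ≥ 18 ✓; rating 2 < 3 ✗ → not eligible.
Tuition Reimbursement — rating 2 < 3 ✗ → not eligible.
Backup Childcare — service 635 days < 2 years (≈730 days) ✗ → not eligible.
Health Savings Account — service 635 days ≥ 6 months (≈180 days) ✓; age 54 ≥ 18 ✓; grade IC5 ≥ IC4 ✓ → eligible.

Health Savings Account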